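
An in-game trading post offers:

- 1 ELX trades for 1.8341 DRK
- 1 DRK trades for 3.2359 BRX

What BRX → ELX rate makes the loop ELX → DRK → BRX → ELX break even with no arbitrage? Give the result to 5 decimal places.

0.16849

Known legs of the cycle: 1.8341 × 3.2359 = 5.93496419
For no arbitrage the full-cycle product must be 1, so the missing rate is 1 / 5.93496419 ≈ 0.1684930.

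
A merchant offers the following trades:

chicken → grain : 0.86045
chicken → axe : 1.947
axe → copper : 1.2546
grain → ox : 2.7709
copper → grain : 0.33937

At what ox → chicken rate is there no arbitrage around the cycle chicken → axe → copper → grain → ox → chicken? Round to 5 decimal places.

0.43535

Known legs of the cycle: 1.947 × 1.2546 × 0.33937 × 2.7709 = 2.2970240156531646
For no arbitrage the full-cycle product must be 1, so the missing rate is 1 / 2.2970240156531646 ≈ 0.4353459.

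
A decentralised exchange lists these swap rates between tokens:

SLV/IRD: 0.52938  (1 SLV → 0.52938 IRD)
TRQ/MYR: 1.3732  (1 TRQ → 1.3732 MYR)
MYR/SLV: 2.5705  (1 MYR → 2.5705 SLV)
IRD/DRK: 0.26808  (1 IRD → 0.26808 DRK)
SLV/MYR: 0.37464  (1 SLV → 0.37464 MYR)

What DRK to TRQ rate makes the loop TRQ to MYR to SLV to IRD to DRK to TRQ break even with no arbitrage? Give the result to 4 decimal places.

Known legs of the cycle: 1.3732 × 2.5705 × 0.52938 × 0.26808 = 0.50093727318553824
For no arbitrage the full-cycle product must be 1, so the missing rate is 1 / 0.50093727318553824 ≈ 1.996258.

1.9963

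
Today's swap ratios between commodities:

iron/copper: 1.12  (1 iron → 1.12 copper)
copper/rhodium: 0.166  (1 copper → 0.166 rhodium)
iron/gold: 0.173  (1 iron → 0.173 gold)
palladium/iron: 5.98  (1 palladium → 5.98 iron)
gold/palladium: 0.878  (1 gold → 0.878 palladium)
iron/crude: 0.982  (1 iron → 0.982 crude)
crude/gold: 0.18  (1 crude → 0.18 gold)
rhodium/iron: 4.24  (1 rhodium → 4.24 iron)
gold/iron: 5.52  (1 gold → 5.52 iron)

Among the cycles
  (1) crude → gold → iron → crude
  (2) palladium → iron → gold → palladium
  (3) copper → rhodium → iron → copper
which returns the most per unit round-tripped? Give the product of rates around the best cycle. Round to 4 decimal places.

0.9757

(1) 0.18 × 5.52 × 0.982 = 0.97572
(2) 5.98 × 0.173 × 0.878 = 0.90833
(3) 0.166 × 4.24 × 1.12 = 0.78830
Highest is cycle (1) at 0.9757 (≤1, no arbitrage).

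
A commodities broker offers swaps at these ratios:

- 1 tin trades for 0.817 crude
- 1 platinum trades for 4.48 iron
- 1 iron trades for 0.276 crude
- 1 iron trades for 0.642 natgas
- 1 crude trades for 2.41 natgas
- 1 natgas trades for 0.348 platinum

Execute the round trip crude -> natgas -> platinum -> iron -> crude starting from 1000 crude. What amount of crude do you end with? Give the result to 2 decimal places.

1000 crude × 2.41 = 2410 natgas
2410 natgas × 0.348 = 838.68 platinum
838.68 platinum × 4.48 = 3757.2864 iron
3757.2864 iron × 0.276 = 1037.0110464 crude

1037.01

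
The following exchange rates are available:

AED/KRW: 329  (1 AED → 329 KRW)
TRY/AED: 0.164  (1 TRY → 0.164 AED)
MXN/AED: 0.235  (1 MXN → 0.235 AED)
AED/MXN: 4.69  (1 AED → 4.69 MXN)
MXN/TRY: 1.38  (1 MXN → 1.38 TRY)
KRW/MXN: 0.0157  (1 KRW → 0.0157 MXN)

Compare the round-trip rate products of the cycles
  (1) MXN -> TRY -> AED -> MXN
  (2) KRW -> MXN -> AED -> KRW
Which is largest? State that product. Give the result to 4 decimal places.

1.2138

(1) 1.38 × 0.164 × 4.69 = 1.06144
(2) 0.0157 × 0.235 × 329 = 1.21385
Highest is cycle (2) at 1.2138 (>1, arbitrage).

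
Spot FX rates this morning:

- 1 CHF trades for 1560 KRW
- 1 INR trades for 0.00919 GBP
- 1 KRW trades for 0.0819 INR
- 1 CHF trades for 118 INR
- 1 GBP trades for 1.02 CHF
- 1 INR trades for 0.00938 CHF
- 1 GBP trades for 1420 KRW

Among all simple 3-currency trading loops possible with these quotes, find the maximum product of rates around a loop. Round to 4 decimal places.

1.1984

KRW→INR→CHF→KRW: 0.0819 × 0.00938 × 1560 = 1.19843
GBP→CHF→INR→GBP: 1.02 × 118 × 0.00919 = 1.10611
KRW→INR→GBP→KRW: 0.0819 × 0.00919 × 1420 = 1.06878
Maximum is KRW→INR→CHF→KRW at 1.1984; arbitrage exists.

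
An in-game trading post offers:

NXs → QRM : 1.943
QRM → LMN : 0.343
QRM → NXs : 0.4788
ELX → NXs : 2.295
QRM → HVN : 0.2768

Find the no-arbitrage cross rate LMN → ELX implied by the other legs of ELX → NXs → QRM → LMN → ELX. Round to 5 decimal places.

0.65381

Known legs of the cycle: 2.295 × 1.943 × 0.343 = 1.529500455
For no arbitrage the full-cycle product must be 1, so the missing rate is 1 / 1.529500455 ≈ 0.6538082.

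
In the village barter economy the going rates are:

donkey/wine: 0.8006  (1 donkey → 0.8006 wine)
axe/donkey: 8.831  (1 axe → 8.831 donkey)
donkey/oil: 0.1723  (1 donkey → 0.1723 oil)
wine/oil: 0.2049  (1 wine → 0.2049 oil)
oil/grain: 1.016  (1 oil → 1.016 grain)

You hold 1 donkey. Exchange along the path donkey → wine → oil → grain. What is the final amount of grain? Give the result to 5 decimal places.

0.16667

1 donkey × 0.8006 = 0.8006 wine
0.8006 wine × 0.2049 = 0.16404294 oil
0.16404294 oil × 1.016 = 0.16666762704 grain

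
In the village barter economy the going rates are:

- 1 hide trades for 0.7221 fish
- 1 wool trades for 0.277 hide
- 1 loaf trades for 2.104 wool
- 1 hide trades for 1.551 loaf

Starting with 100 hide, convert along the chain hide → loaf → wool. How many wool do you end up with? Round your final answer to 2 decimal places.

326.33

100 hide × 1.551 = 155.1 loaf
155.1 loaf × 2.104 = 326.3304 wool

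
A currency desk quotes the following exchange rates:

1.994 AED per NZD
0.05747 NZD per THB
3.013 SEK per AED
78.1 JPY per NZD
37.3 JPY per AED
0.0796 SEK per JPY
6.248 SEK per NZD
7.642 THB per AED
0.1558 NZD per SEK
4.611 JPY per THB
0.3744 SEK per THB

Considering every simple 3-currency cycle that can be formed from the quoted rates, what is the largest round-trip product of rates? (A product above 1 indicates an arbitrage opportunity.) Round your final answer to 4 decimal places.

NZD→JPY→SEK→NZD: 78.1 × 0.0796 × 0.1558 = 0.96857
NZD→AED→SEK→NZD: 1.994 × 3.013 × 0.1558 = 0.93603
NZD→AED→THB→NZD: 1.994 × 7.642 × 0.05747 = 0.87574
Maximum is NZD→JPY→SEK→NZD at 0.9686; no arbitrage — every cycle loses value.

0.9686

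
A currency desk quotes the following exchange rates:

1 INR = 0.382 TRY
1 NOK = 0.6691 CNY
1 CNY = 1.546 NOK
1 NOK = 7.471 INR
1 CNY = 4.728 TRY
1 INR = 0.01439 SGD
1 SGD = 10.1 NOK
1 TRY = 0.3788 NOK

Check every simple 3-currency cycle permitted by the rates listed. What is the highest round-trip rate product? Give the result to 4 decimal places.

NOK→CNY→TRY→NOK: 0.6691 × 4.728 × 0.3788 = 1.19834
SGD→NOK→INR→SGD: 10.1 × 7.471 × 0.01439 = 1.08583
NOK→INR→TRY→NOK: 7.471 × 0.382 × 0.3788 = 1.08107
Maximum is NOK→CNY→TRY→NOK at 1.1983; arbitrage exists.

1.1983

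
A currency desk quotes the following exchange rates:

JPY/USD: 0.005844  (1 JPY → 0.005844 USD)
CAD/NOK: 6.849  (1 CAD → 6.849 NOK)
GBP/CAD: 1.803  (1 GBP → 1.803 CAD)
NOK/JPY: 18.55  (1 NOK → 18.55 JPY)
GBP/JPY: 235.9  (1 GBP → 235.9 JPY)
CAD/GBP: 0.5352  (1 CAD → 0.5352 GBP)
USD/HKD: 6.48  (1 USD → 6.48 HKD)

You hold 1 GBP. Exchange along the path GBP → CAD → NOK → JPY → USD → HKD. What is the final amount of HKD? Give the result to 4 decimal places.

1 GBP × 1.803 = 1.803 CAD
1.803 CAD × 6.849 = 12.348747 NOK
12.348747 NOK × 18.55 = 229.06925685 JPY
229.06925685 JPY × 0.005844 = 1.3386807370314 USD
1.3386807370314 USD × 6.48 = 8.674651175963472 HKD

8.6747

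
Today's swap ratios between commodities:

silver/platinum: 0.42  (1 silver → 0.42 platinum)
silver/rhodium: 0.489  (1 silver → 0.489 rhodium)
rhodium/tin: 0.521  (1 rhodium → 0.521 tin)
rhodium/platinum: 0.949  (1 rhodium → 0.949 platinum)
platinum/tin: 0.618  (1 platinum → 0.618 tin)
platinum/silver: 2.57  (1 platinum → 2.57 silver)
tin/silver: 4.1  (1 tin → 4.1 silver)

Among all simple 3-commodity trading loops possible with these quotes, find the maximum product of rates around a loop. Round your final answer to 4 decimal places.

1.1926

platinum→silver→rhodium→platinum: 2.57 × 0.489 × 0.949 = 1.19264
tin→silver→platinum→tin: 4.1 × 0.42 × 0.618 = 1.06420
tin→silver→rhodium→tin: 4.1 × 0.489 × 0.521 = 1.04455
Maximum is platinum→silver→rhodium→platinum at 1.1926; arbitrage exists.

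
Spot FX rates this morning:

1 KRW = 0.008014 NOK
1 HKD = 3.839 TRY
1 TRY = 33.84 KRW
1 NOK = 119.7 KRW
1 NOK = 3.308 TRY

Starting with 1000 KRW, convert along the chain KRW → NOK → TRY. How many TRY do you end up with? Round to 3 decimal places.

26.510

1000 KRW × 0.008014 = 8.014 NOK
8.014 NOK × 3.308 = 26.510312 TRY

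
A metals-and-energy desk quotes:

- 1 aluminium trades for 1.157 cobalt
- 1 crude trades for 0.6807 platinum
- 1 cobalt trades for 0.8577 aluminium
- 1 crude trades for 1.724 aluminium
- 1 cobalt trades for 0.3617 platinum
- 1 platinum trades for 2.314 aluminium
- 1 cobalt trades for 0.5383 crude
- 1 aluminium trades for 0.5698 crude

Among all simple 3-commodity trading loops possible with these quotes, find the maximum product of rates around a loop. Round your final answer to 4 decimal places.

aluminium→cobalt→crude→aluminium: 1.157 × 0.5383 × 1.724 = 1.07373
aluminium→cobalt→platinum→aluminium: 1.157 × 0.3617 × 2.314 = 0.96838
aluminium→crude→platinum→aluminium: 0.5698 × 0.6807 × 2.314 = 0.89751
Maximum is aluminium→cobalt→crude→aluminium at 1.0737; arbitrage exists.

1.0737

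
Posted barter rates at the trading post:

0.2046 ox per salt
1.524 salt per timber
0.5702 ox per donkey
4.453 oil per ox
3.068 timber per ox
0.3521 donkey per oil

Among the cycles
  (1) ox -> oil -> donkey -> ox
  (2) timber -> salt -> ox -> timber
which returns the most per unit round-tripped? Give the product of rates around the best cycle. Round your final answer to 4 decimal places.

(1) 4.453 × 0.3521 × 0.5702 = 0.89402
(2) 1.524 × 0.2046 × 3.068 = 0.95663
Highest is cycle (2) at 0.9566 (≤1, no arbitrage).

0.9566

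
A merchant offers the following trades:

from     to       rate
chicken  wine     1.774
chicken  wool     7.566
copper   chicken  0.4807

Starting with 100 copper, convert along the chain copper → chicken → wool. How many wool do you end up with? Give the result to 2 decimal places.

100 copper × 0.4807 = 48.07 chicken
48.07 chicken × 7.566 = 363.69762 wool

363.70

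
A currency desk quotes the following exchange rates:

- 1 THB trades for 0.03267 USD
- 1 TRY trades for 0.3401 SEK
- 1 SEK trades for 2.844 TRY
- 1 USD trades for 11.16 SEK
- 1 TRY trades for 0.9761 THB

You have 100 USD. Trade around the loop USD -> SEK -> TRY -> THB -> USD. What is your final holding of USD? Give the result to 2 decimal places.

100 USD × 11.16 = 1116 SEK
1116 SEK × 2.844 = 3173.904 TRY
3173.904 TRY × 0.9761 = 3098.0476944 THB
3098.0476944 THB × 0.03267 = 101.213218176048 USD

101.21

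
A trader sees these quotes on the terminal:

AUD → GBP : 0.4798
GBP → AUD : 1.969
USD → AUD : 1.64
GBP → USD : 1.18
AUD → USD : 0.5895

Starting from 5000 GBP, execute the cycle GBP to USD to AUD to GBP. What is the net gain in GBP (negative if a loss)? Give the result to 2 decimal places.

5000 GBP × 1.18 = 5900 USD
5900 USD × 1.64 = 9676 AUD
9676 AUD × 0.4798 = 4642.5448 GBP
Net change: 4642.5448 − 5000 = -357.4552 GBP

-357.46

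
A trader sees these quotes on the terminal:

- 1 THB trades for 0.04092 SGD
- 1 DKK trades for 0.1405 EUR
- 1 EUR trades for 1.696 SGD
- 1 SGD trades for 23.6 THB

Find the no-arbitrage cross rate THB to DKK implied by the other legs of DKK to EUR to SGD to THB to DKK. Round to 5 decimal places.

0.17782

Known legs of the cycle: 0.1405 × 1.696 × 23.6 = 5.6235968
For no arbitrage the full-cycle product must be 1, so the missing rate is 1 / 5.6235968 ≈ 0.1778221.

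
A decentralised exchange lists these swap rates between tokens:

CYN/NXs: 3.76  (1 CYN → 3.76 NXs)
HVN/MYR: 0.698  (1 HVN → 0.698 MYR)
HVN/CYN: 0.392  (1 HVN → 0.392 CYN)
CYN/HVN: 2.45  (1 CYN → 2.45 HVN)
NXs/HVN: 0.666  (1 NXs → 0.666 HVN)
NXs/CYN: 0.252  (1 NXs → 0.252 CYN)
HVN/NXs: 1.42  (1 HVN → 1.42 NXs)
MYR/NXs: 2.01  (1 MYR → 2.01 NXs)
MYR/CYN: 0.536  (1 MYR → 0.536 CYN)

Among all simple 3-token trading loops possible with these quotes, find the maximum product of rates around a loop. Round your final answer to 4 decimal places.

0.9816

HVN→CYN→NXs→HVN: 0.392 × 3.76 × 0.666 = 0.98163
HVN→MYR→NXs→HVN: 0.698 × 2.01 × 0.666 = 0.93438
HVN→MYR→CYN→HVN: 0.698 × 0.536 × 2.45 = 0.91661
HVN→NXs→CYN→HVN: 1.42 × 0.252 × 2.45 = 0.87671
Maximum is HVN→CYN→NXs→HVN at 0.9816; no arbitrage — every cycle loses value.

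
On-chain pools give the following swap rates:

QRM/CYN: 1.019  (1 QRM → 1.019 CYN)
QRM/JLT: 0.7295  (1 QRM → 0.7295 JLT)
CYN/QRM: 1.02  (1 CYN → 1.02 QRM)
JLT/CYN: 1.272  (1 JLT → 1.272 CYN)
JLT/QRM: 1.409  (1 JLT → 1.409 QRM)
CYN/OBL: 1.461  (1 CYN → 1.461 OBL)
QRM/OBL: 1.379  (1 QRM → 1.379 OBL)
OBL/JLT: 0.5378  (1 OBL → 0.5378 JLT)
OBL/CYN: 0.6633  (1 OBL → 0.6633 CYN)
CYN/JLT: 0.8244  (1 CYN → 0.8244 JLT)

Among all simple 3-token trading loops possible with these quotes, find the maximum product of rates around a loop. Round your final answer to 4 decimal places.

JLT→QRM→CYN→JLT: 1.409 × 1.019 × 0.8244 = 1.18365
JLT→QRM→OBL→JLT: 1.409 × 1.379 × 0.5378 = 1.04495
JLT→CYN→OBL→JLT: 1.272 × 1.461 × 0.5378 = 0.99944
JLT→CYN→QRM→JLT: 1.272 × 1.02 × 0.7295 = 0.94648
CYN→QRM→OBL→CYN: 1.02 × 1.379 × 0.6633 = 0.93298
Maximum is JLT→QRM→CYN→JLT at 1.1836; arbitrage exists.

1.1836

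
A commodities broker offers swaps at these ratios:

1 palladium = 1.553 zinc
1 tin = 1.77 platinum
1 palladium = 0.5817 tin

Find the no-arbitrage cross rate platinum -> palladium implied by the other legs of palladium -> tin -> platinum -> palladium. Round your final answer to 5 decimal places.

Known legs of the cycle: 0.5817 × 1.77 = 1.029609
For no arbitrage the full-cycle product must be 1, so the missing rate is 1 / 1.029609 ≈ 0.9712425.

0.97124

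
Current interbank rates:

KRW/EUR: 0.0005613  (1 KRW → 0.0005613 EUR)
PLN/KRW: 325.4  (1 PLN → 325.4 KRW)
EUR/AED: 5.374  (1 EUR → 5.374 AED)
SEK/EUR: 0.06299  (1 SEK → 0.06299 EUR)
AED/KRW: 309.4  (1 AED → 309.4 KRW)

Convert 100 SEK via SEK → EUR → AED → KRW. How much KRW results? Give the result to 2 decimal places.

100 SEK × 0.06299 = 6.299 EUR
6.299 EUR × 5.374 = 33.850826 AED
33.850826 AED × 309.4 = 10473.4455644 KRW

10473.45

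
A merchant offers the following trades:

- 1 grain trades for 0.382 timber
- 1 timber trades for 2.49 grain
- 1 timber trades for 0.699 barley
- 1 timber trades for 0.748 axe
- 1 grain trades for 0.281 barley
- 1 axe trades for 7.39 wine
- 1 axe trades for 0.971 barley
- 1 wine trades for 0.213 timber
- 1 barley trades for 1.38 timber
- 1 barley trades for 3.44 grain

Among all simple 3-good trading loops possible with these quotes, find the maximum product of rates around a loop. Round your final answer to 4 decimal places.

1.1774

axe→wine→timber→axe: 7.39 × 0.213 × 0.748 = 1.17740
axe→barley→timber→axe: 0.971 × 1.38 × 0.748 = 1.00231
grain→barley→timber→grain: 0.281 × 1.38 × 2.49 = 0.96557
grain→timber→barley→grain: 0.382 × 0.699 × 3.44 = 0.91854
Maximum is axe→wine→timber→axe at 1.1774; arbitrage exists.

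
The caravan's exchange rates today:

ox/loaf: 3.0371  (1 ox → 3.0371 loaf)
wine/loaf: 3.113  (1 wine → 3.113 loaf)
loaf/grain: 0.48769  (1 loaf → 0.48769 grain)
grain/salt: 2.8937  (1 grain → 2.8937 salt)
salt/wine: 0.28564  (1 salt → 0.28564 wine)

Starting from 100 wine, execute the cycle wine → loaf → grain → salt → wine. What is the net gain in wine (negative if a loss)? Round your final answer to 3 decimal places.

25.486

100 wine × 3.113 = 311.3 loaf
311.3 loaf × 0.48769 = 151.817897 grain
151.817897 grain × 2.8937 = 439.3154485489 salt
439.3154485489 salt × 0.28564 = 125.486064723507796 wine
Net change: 125.486064723507796 − 100 = 25.486064723507796 wine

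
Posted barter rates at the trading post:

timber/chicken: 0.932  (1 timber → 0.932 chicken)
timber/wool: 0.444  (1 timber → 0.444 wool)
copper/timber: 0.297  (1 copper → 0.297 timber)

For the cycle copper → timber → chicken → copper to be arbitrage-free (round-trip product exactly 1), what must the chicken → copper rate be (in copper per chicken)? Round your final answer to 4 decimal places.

Known legs of the cycle: 0.297 × 0.932 = 0.276804
For no arbitrage the full-cycle product must be 1, so the missing rate is 1 / 0.276804 ≈ 3.612665.

3.6127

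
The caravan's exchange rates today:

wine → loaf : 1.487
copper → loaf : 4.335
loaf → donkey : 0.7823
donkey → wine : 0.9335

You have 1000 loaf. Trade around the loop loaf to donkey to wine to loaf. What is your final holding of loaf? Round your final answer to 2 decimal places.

1085.92

1000 loaf × 0.7823 = 782.3 donkey
782.3 donkey × 0.9335 = 730.27705 wine
730.27705 wine × 1.487 = 1085.92197335 loaf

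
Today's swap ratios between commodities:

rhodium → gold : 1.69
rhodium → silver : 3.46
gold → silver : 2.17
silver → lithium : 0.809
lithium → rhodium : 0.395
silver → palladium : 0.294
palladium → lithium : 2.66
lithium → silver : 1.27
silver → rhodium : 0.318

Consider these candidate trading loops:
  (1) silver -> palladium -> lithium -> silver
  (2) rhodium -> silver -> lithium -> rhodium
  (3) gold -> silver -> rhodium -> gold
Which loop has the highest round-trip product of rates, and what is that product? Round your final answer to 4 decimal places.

(1) 0.294 × 2.66 × 1.27 = 0.99319
(2) 3.46 × 0.809 × 0.395 = 1.10566
(3) 2.17 × 0.318 × 1.69 = 1.16620
Highest is cycle (3) at 1.1662 (>1, arbitrage).

1.1662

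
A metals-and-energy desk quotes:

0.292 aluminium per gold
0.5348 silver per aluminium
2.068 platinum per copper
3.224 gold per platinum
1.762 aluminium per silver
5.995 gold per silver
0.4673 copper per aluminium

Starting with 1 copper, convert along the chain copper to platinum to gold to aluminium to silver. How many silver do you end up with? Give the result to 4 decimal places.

1.0412

1 copper × 2.068 = 2.068 platinum
2.068 platinum × 3.224 = 6.667232 gold
6.667232 gold × 0.292 = 1.946831744 aluminium
1.946831744 aluminium × 0.5348 = 1.0411656166912 silver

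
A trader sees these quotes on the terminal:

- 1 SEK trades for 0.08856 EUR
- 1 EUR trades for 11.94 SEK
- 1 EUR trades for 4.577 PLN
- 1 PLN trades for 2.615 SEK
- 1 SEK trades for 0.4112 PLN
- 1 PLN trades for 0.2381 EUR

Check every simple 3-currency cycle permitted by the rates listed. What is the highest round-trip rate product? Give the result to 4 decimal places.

1.1690

SEK→PLN→EUR→SEK: 0.4112 × 0.2381 × 11.94 = 1.16901
SEK→EUR→PLN→SEK: 0.08856 × 4.577 × 2.615 = 1.05996
Maximum is SEK→PLN→EUR→SEK at 1.1690; arbitrage exists.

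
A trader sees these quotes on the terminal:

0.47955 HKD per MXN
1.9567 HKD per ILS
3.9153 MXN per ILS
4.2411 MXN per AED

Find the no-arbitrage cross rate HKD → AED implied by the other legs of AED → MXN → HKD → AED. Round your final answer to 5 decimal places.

0.49169

Known legs of the cycle: 4.2411 × 0.47955 = 2.033819505
For no arbitrage the full-cycle product must be 1, so the missing rate is 1 / 2.033819505 ≈ 0.4916857.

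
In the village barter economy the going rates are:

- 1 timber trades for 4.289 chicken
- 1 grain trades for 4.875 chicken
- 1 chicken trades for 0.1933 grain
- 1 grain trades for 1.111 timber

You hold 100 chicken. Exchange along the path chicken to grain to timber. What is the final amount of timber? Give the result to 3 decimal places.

21.476

100 chicken × 0.1933 = 19.33 grain
19.33 grain × 1.111 = 21.47563 timber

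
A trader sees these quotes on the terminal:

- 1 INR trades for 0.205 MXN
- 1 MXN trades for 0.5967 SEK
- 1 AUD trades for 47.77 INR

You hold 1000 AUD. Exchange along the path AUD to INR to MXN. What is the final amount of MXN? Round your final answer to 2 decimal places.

9792.85

1000 AUD × 47.77 = 47770 INR
47770 INR × 0.205 = 9792.85 MXN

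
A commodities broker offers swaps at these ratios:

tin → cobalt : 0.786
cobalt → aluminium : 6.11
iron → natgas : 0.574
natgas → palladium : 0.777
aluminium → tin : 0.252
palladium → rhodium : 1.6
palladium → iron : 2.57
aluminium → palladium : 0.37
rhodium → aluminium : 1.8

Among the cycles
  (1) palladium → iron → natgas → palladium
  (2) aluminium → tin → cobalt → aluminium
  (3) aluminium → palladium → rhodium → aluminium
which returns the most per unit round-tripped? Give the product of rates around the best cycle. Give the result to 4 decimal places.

1.2102

(1) 2.57 × 0.574 × 0.777 = 1.14621
(2) 0.252 × 0.786 × 6.11 = 1.21022
(3) 0.37 × 1.6 × 1.8 = 1.06560
Highest is cycle (2) at 1.2102 (>1, arbitrage).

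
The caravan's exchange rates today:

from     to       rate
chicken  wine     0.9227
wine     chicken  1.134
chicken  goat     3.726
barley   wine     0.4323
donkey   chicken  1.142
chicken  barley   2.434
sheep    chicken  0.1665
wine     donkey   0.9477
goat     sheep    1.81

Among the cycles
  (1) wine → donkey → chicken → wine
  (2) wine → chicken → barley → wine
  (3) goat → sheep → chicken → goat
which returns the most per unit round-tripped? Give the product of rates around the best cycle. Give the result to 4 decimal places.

(1) 0.9477 × 1.142 × 0.9227 = 0.99861
(2) 1.134 × 2.434 × 0.4323 = 1.19322
(3) 1.81 × 0.1665 × 3.726 = 1.12289
Highest is cycle (2) at 1.1932 (>1, arbitrage).

1.1932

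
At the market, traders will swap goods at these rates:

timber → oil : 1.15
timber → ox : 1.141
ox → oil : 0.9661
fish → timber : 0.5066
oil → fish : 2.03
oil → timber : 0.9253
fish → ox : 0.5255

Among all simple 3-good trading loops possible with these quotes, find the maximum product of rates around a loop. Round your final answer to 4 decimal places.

1.1827

timber→oil→fish→timber: 1.15 × 2.03 × 0.5066 = 1.18266
ox→oil→fish→ox: 0.9661 × 2.03 × 0.5255 = 1.03060
ox→oil→timber→ox: 0.9661 × 0.9253 × 1.141 = 1.01998
Maximum is timber→oil→fish→timber at 1.1827; arbitrage exists.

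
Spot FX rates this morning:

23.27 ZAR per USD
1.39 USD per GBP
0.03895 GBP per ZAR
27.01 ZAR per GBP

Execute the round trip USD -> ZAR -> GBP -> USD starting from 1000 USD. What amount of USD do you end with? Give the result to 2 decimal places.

1000 USD × 23.27 = 23270 ZAR
23270 ZAR × 0.03895 = 906.3665 GBP
906.3665 GBP × 1.39 = 1259.849435 USD

1259.85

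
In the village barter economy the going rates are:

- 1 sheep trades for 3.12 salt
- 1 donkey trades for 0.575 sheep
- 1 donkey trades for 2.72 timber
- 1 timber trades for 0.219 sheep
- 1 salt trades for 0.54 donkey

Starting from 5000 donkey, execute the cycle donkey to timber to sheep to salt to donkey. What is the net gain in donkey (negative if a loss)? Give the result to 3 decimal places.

5000 donkey × 2.72 = 13600 timber
13600 timber × 0.219 = 2978.4 sheep
2978.4 sheep × 3.12 = 9292.608 salt
9292.608 salt × 0.54 = 5018.00832 donkey
Net change: 5018.00832 − 5000 = 18.00832 donkey

18.008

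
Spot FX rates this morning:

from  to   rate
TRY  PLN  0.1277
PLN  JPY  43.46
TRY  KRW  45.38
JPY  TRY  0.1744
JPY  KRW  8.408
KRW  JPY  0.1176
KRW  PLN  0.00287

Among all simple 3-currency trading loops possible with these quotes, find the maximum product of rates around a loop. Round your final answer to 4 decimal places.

1.0487

KRW→PLN→JPY→KRW: 0.00287 × 43.46 × 8.408 = 1.04873
JPY→TRY→PLN→JPY: 0.1744 × 0.1277 × 43.46 = 0.96789
KRW→JPY→TRY→KRW: 0.1176 × 0.1744 × 45.38 = 0.93072
Maximum is KRW→PLN→JPY→KRW at 1.0487; arbitrage exists.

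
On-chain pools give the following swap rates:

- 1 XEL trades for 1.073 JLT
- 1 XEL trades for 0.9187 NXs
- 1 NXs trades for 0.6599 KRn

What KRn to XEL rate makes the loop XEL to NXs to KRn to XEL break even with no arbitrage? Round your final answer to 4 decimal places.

Known legs of the cycle: 0.9187 × 0.6599 = 0.60625013
For no arbitrage the full-cycle product must be 1, so the missing rate is 1 / 0.60625013 ≈ 1.649484.

1.6495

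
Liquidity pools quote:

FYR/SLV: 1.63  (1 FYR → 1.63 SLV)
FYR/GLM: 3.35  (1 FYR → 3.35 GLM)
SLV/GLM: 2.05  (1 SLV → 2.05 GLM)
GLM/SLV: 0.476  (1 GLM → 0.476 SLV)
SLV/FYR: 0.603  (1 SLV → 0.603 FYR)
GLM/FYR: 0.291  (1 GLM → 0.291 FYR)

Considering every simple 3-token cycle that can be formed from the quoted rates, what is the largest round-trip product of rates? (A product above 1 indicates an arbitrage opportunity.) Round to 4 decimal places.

0.9724

SLV→GLM→FYR→SLV: 2.05 × 0.291 × 1.63 = 0.97238
SLV→FYR→GLM→SLV: 0.603 × 3.35 × 0.476 = 0.96154
Maximum is SLV→GLM→FYR→SLV at 0.9724; no arbitrage — every cycle loses value.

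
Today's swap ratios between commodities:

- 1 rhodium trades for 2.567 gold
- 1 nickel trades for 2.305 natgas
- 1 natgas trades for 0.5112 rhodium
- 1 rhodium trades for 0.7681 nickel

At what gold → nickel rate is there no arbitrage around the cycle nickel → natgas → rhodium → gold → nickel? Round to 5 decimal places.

0.33061

Known legs of the cycle: 2.305 × 0.5112 × 2.567 = 3.024737172
For no arbitrage the full-cycle product must be 1, so the missing rate is 1 / 3.024737172 ≈ 0.3306072.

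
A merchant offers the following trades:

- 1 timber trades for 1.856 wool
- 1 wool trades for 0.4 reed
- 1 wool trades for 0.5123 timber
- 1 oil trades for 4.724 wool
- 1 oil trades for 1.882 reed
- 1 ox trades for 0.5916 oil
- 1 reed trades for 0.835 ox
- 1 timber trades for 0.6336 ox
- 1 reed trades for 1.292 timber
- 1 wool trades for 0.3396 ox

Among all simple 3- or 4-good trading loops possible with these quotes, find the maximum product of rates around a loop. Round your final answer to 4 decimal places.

wool→reed→timber→wool: 0.4 × 1.292 × 1.856 = 0.95918
ox→oil→wool→ox: 0.5916 × 4.724 × 0.3396 = 0.94909
ox→oil→wool→reed→ox: 0.5916 × 4.724 × 0.4 × 0.835 = 0.93344
ox→oil→reed→ox: 0.5916 × 1.882 × 0.835 = 0.92968
ox→oil→reed→timber→ox: 0.5916 × 1.882 × 1.292 × 0.6336 = 0.91143
ox→oil→wool→timber→ox: 0.5916 × 4.724 × 0.5123 × 0.6336 = 0.90715
Maximum is wool→reed→timber→wool at 0.9592; no arbitrage — every cycle loses value.

0.9592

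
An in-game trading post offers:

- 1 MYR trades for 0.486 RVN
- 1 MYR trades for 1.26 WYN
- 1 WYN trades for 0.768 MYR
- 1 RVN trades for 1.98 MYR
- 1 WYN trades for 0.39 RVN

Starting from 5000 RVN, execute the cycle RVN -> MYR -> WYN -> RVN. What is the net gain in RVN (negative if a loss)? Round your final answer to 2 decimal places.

-135.14

5000 RVN × 1.98 = 9900 MYR
9900 MYR × 1.26 = 12474 WYN
12474 WYN × 0.39 = 4864.86 RVN
Net change: 4864.86 − 5000 = -135.14 RVN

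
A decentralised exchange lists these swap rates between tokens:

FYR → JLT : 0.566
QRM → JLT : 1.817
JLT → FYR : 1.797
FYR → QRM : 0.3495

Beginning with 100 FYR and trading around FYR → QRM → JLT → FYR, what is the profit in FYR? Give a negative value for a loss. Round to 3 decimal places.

14.117

100 FYR × 0.3495 = 34.95 QRM
34.95 QRM × 1.817 = 63.50415 JLT
63.50415 JLT × 1.797 = 114.11695755 FYR
Net change: 114.11695755 − 100 = 14.11695755 FYR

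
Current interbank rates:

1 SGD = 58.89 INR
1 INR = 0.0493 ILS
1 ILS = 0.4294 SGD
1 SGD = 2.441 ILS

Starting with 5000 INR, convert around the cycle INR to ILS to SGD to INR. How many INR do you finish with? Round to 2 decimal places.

5000 INR × 0.0493 = 246.5 ILS
246.5 ILS × 0.4294 = 105.8471 SGD
105.8471 SGD × 58.89 = 6233.335719 INR

6233.34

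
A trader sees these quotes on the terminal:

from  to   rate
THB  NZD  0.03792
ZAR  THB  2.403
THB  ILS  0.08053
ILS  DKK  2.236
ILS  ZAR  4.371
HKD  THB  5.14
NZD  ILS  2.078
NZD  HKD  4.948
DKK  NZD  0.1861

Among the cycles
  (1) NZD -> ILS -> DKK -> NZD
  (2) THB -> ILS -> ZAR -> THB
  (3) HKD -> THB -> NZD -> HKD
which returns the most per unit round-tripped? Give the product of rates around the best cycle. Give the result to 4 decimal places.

0.9644

(1) 2.078 × 2.236 × 0.1861 = 0.86470
(2) 0.08053 × 4.371 × 2.403 = 0.84585
(3) 5.14 × 0.03792 × 4.948 = 0.96441
Highest is cycle (3) at 0.9644 (≤1, no arbitrage).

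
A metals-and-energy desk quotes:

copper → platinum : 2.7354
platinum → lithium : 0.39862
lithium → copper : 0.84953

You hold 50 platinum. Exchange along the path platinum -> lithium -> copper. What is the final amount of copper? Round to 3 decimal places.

50 platinum × 0.39862 = 19.931 lithium
19.931 lithium × 0.84953 = 16.93198243 copper

16.932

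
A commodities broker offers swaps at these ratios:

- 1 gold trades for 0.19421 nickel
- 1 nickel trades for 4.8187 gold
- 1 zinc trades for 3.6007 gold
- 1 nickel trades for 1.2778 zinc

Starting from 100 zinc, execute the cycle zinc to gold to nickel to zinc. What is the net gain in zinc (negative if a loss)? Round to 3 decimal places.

100 zinc × 3.6007 = 360.07 gold
360.07 gold × 0.19421 = 69.9291947 nickel
69.9291947 nickel × 1.2778 = 89.35552498766 zinc
Net change: 89.35552498766 − 100 = -10.64447501234 zinc

-10.644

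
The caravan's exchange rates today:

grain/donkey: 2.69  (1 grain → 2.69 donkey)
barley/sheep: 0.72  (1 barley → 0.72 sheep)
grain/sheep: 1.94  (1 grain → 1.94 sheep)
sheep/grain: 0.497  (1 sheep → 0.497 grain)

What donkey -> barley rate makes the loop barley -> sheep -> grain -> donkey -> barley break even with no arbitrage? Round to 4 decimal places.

Known legs of the cycle: 0.72 × 0.497 × 2.69 = 0.9625896
For no arbitrage the full-cycle product must be 1, so the missing rate is 1 / 0.9625896 ≈ 1.038864.

1.0389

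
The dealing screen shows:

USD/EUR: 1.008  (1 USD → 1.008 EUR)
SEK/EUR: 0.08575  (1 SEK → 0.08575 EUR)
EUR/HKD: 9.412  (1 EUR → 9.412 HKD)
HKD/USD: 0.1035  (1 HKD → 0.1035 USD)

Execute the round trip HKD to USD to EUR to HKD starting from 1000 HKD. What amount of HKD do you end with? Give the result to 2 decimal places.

1000 HKD × 0.1035 = 103.5 USD
103.5 USD × 1.008 = 104.328 EUR
104.328 EUR × 9.412 = 981.935136 HKD

981.94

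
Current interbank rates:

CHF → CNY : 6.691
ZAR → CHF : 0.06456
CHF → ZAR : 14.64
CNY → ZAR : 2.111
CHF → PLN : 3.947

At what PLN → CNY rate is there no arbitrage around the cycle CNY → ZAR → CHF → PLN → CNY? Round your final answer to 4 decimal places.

Known legs of the cycle: 2.111 × 0.06456 × 3.947 = 0.53792147352
For no arbitrage the full-cycle product must be 1, so the missing rate is 1 / 0.53792147352 ≈ 1.859007.

1.8590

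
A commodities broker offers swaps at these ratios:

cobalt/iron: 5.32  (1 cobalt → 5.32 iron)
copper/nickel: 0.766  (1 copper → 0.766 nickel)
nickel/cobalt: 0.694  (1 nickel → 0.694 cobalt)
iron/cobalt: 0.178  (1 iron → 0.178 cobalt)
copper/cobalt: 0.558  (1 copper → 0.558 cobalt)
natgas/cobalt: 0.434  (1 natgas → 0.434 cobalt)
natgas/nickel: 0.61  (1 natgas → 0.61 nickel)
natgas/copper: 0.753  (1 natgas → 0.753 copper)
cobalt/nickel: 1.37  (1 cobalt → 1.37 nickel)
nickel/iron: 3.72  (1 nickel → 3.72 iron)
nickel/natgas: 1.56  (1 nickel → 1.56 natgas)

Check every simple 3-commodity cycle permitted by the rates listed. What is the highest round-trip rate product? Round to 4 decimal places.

nickel→natgas→cobalt→nickel: 1.56 × 0.434 × 1.37 = 0.92754
iron→cobalt→nickel→iron: 0.178 × 1.37 × 3.72 = 0.90716
copper→nickel→natgas→copper: 0.766 × 1.56 × 0.753 = 0.89980
Maximum is nickel→natgas→cobalt→nickel at 0.9275; no arbitrage — every cycle loses value.

0.9275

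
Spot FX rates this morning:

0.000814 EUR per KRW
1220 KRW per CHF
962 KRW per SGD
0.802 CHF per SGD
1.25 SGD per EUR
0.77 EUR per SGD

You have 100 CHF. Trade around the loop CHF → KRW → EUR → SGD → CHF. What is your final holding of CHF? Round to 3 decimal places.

100 CHF × 1220 = 122000 KRW
122000 KRW × 0.000814 = 99.308 EUR
99.308 EUR × 1.25 = 124.135 SGD
124.135 SGD × 0.802 = 99.55627 CHF

99.556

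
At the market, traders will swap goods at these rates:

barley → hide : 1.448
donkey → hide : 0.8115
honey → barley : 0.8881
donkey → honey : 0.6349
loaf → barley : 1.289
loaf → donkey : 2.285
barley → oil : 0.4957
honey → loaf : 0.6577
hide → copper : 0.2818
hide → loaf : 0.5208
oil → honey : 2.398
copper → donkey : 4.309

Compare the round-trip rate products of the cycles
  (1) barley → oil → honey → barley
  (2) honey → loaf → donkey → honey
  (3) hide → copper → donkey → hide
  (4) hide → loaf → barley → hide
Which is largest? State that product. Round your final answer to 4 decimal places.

(1) 0.4957 × 2.398 × 0.8881 = 1.05567
(2) 0.6577 × 2.285 × 0.6349 = 0.95416
(3) 0.2818 × 4.309 × 0.8115 = 0.98539
(4) 0.5208 × 1.289 × 1.448 = 0.97206
Highest is cycle (1) at 1.0557 (>1, arbitrage).

1.0557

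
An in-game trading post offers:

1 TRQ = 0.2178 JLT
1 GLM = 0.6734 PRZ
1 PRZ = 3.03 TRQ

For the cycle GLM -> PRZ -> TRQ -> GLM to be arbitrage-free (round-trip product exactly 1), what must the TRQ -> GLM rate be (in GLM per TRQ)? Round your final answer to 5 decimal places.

0.49010

Known legs of the cycle: 0.6734 × 3.03 = 2.040402
For no arbitrage the full-cycle product must be 1, so the missing rate is 1 / 2.040402 ≈ 0.4900995.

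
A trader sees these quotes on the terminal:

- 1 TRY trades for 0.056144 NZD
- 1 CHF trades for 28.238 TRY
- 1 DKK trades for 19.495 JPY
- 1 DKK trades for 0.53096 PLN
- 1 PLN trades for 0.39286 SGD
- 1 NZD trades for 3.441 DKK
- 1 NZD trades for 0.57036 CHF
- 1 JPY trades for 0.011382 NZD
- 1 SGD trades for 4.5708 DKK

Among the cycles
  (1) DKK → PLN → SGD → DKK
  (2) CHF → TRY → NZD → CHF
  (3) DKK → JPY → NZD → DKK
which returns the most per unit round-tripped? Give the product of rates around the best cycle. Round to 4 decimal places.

(1) 0.53096 × 0.39286 × 4.5708 = 0.95344
(2) 28.238 × 0.056144 × 0.57036 = 0.90425
(3) 19.495 × 0.011382 × 3.441 = 0.76353
Highest is cycle (1) at 0.9534 (≤1, no arbitrage).

0.9534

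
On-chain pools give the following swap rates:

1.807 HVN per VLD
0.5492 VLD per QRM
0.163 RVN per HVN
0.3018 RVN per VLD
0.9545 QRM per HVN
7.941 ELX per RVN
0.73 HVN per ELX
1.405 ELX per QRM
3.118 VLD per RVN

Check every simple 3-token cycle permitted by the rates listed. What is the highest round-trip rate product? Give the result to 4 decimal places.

HVN→QRM→ELX→HVN: 0.9545 × 1.405 × 0.73 = 0.97898
VLD→HVN→QRM→VLD: 1.807 × 0.9545 × 0.5492 = 0.94725
HVN→RVN→ELX→HVN: 0.163 × 7.941 × 0.73 = 0.94490
VLD→HVN→RVN→VLD: 1.807 × 0.163 × 3.118 = 0.91838
Maximum is HVN→QRM→ELX→HVN at 0.9790; no arbitrage — every cycle loses value.

0.9790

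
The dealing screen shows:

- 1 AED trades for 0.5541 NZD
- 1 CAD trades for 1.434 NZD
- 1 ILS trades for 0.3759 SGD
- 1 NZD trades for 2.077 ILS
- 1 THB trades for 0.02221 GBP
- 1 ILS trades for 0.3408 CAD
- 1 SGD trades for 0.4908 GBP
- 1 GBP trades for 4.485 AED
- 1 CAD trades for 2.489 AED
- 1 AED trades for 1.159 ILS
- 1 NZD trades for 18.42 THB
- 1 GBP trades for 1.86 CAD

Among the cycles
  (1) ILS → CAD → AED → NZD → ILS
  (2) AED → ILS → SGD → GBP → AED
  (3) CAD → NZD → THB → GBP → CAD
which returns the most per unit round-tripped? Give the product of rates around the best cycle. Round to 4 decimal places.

(1) 0.3408 × 2.489 × 0.5541 × 2.077 = 0.97622
(2) 1.159 × 0.3759 × 0.4908 × 4.485 = 0.95901
(3) 1.434 × 18.42 × 0.02221 × 1.86 = 1.09119
Highest is cycle (3) at 1.0912 (>1, arbitrage).

1.0912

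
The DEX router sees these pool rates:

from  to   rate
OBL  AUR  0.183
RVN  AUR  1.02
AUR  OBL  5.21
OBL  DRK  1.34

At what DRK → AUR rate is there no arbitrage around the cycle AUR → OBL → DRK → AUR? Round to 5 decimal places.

Known legs of the cycle: 5.21 × 1.34 = 6.9814
For no arbitrage the full-cycle product must be 1, so the missing rate is 1 / 6.9814 ≈ 0.1432377.

0.14324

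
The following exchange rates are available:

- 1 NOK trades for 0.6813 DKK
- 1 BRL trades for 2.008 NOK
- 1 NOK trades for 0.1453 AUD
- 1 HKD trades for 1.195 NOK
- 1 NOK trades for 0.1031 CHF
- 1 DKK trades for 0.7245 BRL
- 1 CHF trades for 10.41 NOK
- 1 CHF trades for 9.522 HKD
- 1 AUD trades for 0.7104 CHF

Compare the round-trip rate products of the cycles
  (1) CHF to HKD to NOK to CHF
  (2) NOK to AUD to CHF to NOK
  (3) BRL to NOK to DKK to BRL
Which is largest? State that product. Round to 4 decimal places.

(1) 9.522 × 1.195 × 0.1031 = 1.17315
(2) 0.1453 × 0.7104 × 10.41 = 1.07453
(3) 2.008 × 0.6813 × 0.7245 = 0.99115
Highest is cycle (1) at 1.1732 (>1, arbitrage).

1.1732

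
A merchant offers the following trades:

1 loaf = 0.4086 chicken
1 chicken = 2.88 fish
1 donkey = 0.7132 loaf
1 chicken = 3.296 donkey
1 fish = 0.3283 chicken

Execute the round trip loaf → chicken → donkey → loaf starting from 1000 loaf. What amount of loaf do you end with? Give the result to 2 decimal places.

1000 loaf × 0.4086 = 408.6 chicken
408.6 chicken × 3.296 = 1346.7456 donkey
1346.7456 donkey × 0.7132 = 960.49896192 loaf

960.50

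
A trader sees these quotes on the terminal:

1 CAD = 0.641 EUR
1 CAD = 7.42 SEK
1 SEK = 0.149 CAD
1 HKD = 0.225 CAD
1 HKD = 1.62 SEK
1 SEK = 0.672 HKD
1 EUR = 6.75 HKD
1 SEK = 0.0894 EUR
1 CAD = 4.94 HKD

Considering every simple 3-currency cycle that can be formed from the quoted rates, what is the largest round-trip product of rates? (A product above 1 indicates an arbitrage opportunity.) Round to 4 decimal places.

1.1924

HKD→SEK→CAD→HKD: 1.62 × 0.149 × 4.94 = 1.19242
HKD→CAD→SEK→HKD: 0.225 × 7.42 × 0.672 = 1.12190
EUR→HKD→SEK→EUR: 6.75 × 1.62 × 0.0894 = 0.97759
EUR→HKD→CAD→EUR: 6.75 × 0.225 × 0.641 = 0.97352
Maximum is HKD→SEK→CAD→HKD at 1.1924; arbitrage exists.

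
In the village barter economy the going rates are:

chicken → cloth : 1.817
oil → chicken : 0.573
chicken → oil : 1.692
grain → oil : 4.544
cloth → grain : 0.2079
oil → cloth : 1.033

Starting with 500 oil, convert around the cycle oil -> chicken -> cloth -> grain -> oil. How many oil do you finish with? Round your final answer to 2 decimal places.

500 oil × 0.573 = 286.5 chicken
286.5 chicken × 1.817 = 520.5705 cloth
520.5705 cloth × 0.2079 = 108.22660695 grain
108.22660695 grain × 4.544 = 491.7817019808 oil

491.78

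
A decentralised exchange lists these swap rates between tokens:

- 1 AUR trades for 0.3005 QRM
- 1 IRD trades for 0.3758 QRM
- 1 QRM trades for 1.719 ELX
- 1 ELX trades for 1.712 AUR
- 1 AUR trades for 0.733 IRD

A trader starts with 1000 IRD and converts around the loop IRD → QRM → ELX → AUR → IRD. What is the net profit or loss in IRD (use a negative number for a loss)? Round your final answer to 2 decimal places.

-189.34

1000 IRD × 0.3758 = 375.8 QRM
375.8 QRM × 1.719 = 646.0002 ELX
646.0002 ELX × 1.712 = 1105.9523424 AUR
1105.9523424 AUR × 0.733 = 810.6630669792 IRD
Net change: 810.6630669792 − 1000 = -189.3369330208 IRD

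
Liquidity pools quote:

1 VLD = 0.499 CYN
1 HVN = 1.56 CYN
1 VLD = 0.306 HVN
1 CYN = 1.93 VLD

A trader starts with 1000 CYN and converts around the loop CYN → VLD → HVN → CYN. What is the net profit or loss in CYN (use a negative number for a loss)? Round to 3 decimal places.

-78.695

1000 CYN × 1.93 = 1930 VLD
1930 VLD × 0.306 = 590.58 HVN
590.58 HVN × 1.56 = 921.3048 CYN
Net change: 921.3048 − 1000 = -78.6952 CYN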